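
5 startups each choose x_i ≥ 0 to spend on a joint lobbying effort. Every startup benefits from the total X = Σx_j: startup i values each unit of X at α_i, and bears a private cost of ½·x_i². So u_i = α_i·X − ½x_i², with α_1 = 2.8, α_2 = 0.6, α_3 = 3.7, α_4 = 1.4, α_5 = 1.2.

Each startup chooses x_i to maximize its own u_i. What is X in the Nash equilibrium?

Startup i's FOC: ∂u_i/∂x_i = α_i − x_i = 0, so x_i* = α_i.
NE contributions = (2.8, 0.6, 3.7, 1.4, 1.2); X = 9.7.

9.7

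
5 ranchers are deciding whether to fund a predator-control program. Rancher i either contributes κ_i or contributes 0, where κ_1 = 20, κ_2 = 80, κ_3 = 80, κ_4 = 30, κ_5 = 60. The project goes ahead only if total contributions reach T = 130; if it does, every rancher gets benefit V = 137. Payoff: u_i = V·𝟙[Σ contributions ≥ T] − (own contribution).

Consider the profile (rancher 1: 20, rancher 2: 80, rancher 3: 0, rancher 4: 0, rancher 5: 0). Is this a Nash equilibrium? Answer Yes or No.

No

Total = 100 < 130: not provided.
Rancher 1 (pledges 20, payoff -20): dropping to 0 → total 80, payoff 0. Profitable deviation.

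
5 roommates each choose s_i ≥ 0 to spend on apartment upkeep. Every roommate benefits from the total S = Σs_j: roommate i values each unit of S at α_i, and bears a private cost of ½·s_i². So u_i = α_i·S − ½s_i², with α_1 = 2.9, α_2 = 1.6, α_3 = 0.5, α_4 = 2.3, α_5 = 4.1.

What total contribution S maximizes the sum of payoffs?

Planner FOC: ∂(Σu_j)/∂s_i = (Σα_j) − s_i = 0, so s_i^SO = Σα_j = 11.4 for every i; S^SO = 57.

57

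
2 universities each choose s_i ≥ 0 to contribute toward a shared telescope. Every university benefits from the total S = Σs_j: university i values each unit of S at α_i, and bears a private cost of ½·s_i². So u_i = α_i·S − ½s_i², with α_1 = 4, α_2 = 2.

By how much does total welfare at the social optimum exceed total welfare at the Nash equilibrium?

10

University i's FOC: ∂u_i/∂s_i = α_i − s_i = 0, so s_i* = α_i.
NE contributions = (4, 2); S = 6.
W^NE = (Σα)·S − ½Σα_i² = 6² − ½·20 = 26.
Planner sets s_i = Σα_j = 6 for every i, so S^SO = 2·6 = 12.
W^SO = (Σα)·S^SO − ½·2·(Σα)² = (2/2)·6² = 36.
Deadweight loss = W^SO − W^NE = 10.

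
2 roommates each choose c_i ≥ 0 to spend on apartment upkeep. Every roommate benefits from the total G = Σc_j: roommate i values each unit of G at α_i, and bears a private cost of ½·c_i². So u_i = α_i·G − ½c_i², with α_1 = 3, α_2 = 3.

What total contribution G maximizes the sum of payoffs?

Planner FOC: ∂(Σu_j)/∂c_i = (Σα_j) − c_i = 0, so c_i^SO = Σα_j = 6 for every i; G^SO = 12.

12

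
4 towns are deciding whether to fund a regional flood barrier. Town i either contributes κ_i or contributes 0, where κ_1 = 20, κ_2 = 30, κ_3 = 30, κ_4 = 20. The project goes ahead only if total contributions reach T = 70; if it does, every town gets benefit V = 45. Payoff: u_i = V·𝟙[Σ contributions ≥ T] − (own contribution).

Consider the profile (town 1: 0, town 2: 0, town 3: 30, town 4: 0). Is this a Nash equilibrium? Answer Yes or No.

Total = 30 < 70: not provided.
Town 1 (pledges 0, payoff 0): pledging 20 → total 50, payoff -20. No gain.
Town 2 (pledges 0, payoff 0): pledging 30 → total 60, payoff -30. No gain.
Town 3 (pledges 30, payoff -30): dropping to 0 → total 0, payoff 0. Profitable deviation.

No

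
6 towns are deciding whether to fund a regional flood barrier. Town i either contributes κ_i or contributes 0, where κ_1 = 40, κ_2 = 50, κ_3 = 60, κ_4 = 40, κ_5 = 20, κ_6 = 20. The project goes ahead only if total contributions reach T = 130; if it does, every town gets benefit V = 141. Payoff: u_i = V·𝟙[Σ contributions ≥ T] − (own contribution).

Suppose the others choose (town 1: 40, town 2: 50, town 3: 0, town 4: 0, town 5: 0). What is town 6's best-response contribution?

Others' total = 90. Even contributing 20 gives 110 < 130: no benefit either way.
Best response: 0.

0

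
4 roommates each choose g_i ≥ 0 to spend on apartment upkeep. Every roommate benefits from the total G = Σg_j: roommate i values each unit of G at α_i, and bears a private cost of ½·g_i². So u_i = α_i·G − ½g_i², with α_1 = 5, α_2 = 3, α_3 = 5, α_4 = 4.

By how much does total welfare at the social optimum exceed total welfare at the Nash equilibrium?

326.5

Roommate i's FOC: ∂u_i/∂g_i = α_i − g_i = 0, so g_i* = α_i.
NE contributions = (5, 3, 5, 4); G = 17.
W^NE = (Σα)·G − ½Σα_i² = 17² − ½·75 = 251.5.
Planner sets g_i = Σα_j = 17 for every i, so G^SO = 4·17 = 68.
W^SO = (Σα)·G^SO − ½·4·(Σα)² = (4/2)·17² = 578.
Deadweight loss = W^SO − W^NE = 326.5.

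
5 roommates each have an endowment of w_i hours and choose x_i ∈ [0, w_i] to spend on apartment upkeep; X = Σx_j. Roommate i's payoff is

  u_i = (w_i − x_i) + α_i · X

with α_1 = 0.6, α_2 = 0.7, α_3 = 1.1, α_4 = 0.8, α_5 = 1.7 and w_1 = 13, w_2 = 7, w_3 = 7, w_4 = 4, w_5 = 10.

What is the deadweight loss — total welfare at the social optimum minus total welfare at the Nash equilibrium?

∂u_i/∂x_i = α_i − 1, so roommate i contributes w_i if α_i > 1, else 0.
α_i > 1 for i ∈ {3, 5}; NE contributions (0, 0, 7, 0, 10), X = 17.
W^NE = Σw_i − X^NE + (Σα_i)·X^NE = 41 + 3.9·17 = 107.3.
Planner: ∂(Σu_j)/∂x_i = Σα_j − 1 = 3.9 > 0, so everyone contributes w_i; X^SO = 41, W^SO = 41 + 3.9·41 = 200.9.
Deadweight loss = 93.6.

93.6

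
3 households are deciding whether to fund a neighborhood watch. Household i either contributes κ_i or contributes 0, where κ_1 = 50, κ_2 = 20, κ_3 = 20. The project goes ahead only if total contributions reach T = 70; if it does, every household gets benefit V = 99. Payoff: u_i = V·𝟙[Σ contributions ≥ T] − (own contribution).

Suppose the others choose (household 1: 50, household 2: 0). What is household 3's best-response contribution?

Others' total = 50. Contributing 20 brings total to 70 ≥ 70: gain V − κ_3 = 79.
Best response: 20.

20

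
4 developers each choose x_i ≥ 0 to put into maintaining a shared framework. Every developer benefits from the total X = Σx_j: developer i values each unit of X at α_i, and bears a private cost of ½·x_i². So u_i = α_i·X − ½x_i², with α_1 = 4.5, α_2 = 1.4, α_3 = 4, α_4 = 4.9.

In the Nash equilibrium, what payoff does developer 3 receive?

Developer i's FOC: ∂u_i/∂x_i = α_i − x_i = 0, so x_i* = α_i.
NE contributions = (4.5, 1.4, 4, 4.9); X = 14.8.
u_3 = α_3·X − ½·(x_3)² = 4·14.8 − ½·4² = 51.2.

51.2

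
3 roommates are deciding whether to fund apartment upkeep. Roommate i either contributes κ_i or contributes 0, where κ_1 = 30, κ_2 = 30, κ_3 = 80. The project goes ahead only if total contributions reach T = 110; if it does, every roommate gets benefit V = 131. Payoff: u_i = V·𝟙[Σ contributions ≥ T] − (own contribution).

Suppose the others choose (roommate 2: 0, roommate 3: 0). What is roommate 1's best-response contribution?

Others' total = 0. Even contributing 30 gives 30 < 110: no benefit either way.
Best response: 0.

0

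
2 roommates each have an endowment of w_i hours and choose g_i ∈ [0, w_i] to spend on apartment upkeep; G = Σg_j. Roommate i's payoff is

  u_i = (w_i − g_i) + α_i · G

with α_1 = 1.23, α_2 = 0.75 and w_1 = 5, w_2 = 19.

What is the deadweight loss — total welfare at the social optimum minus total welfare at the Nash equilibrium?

18.62

∂u_i/∂g_i = α_i − 1, so roommate i contributes w_i if α_i > 1, else 0.
α_i > 1 for i ∈ {1}; NE contributions (5, 0), G = 5.
W^NE = Σw_i − G^NE + (Σα_i)·G^NE = 24 + 0.98·5 = 28.9.
Planner: ∂(Σu_j)/∂g_i = Σα_j − 1 = 0.98 > 0, so everyone contributes w_i; G^SO = 24, W^SO = 24 + 0.98·24 = 47.52.
Deadweight loss = 18.62.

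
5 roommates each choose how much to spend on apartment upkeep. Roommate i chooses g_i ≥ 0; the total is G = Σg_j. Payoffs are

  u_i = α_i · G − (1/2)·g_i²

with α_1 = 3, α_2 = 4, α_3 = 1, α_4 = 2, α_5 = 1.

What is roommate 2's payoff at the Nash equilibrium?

Roommate i's FOC: ∂u_i/∂g_i = α_i − g_i = 0, so g_i* = α_i.
NE contributions = (3, 4, 1, 2, 1); G = 11.
u_2 = α_2·G − ½·(g_2)² = 4·11 − ½·4² = 36.

36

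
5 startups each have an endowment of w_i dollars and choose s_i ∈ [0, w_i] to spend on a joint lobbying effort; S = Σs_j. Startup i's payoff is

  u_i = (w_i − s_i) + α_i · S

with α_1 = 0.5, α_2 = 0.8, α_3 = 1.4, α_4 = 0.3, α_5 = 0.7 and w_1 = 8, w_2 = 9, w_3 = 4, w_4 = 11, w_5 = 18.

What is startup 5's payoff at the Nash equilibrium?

∂u_i/∂s_i = α_i − 1, so startup i contributes w_i if α_i > 1, else 0.
α_i > 1 for i ∈ {3}; NE contributions (0, 0, 4, 0, 0), S = 4.
u_5 = (18 − 0) + 0.7·4 = 20.8.

20.8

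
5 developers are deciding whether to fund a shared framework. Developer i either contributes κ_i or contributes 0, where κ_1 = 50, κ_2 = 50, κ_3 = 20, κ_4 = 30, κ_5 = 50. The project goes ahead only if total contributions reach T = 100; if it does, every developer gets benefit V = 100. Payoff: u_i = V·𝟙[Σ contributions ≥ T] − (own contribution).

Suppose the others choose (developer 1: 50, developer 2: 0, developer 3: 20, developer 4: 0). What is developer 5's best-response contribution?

50

Others' total = 70. Contributing 50 brings total to 120 ≥ 100: gain V − κ_5 = 50.
Best response: 50.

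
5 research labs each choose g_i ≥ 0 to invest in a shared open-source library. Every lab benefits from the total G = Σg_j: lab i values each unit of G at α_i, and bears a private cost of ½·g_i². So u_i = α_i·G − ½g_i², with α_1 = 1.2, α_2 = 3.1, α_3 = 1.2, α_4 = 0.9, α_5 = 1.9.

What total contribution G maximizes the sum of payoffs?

Planner FOC: ∂(Σu_j)/∂g_i = (Σα_j) − g_i = 0, so g_i^SO = Σα_j = 8.3 for every i; G^SO = 41.5.

41.5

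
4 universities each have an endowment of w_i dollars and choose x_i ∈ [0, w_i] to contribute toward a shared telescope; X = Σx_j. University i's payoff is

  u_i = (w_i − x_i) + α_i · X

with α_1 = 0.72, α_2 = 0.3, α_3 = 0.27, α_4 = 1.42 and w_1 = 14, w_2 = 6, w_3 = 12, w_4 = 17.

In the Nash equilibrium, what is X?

∂u_i/∂x_i = α_i − 1, so university i contributes w_i if α_i > 1, else 0.
α_i > 1 for i ∈ {4}; NE contributions (0, 0, 0, 17), X = 17.

17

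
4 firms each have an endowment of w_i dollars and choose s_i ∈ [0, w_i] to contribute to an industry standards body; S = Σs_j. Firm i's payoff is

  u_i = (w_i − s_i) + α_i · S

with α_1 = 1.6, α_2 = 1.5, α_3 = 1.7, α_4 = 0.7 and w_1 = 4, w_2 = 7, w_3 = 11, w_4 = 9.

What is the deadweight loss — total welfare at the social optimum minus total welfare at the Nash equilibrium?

∂u_i/∂s_i = α_i − 1, so firm i contributes w_i if α_i > 1, else 0.
α_i > 1 for i ∈ {1, 2, 3}; NE contributions (4, 7, 11, 0), S = 22.
W^NE = Σw_i − S^NE + (Σα_i)·S^NE = 31 + 4.5·22 = 130.
Planner: ∂(Σu_j)/∂s_i = Σα_j − 1 = 4.5 > 0, so everyone contributes w_i; S^SO = 31, W^SO = 31 + 4.5·31 = 170.5.
Deadweight loss = 40.5.

40.5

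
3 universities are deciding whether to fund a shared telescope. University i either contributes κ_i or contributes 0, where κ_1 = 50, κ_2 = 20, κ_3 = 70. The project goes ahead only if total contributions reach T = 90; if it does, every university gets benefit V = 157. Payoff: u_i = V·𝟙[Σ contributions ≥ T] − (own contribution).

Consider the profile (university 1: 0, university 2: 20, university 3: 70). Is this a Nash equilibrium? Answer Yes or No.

Yes

Total = 90 ≥ 90: provided.
University 1 (pledges 0, payoff 157): pledging 50 → total 140, payoff 107. No gain.
University 2 (pledges 20, payoff 137): dropping to 0 → total 70, payoff 0. No gain.
University 3 (pledges 70, payoff 87): dropping to 0 → total 20, payoff 0. No gain.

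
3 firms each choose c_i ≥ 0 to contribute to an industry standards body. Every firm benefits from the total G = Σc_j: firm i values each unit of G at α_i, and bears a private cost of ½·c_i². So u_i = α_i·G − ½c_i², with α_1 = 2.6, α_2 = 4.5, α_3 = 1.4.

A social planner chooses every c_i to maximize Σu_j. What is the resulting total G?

25.5

Planner FOC: ∂(Σu_j)/∂c_i = (Σα_j) − c_i = 0, so c_i^SO = Σα_j = 8.5 for every i; G^SO = 25.5.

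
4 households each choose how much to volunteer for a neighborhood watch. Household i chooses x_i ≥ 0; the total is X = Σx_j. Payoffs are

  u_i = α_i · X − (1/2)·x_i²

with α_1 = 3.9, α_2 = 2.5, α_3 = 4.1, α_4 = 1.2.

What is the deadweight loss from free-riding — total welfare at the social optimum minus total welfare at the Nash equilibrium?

156.745

Household i's FOC: ∂u_i/∂x_i = α_i − x_i = 0, so x_i* = α_i.
NE contributions = (3.9, 2.5, 4.1, 1.2); X = 11.7.
W^NE = (Σα)·X − ½Σα_i² = 11.7² − ½·39.71 = 117.035.
Planner sets x_i = Σα_j = 11.7 for every i, so X^SO = 4·11.7 = 46.8.
W^SO = (Σα)·X^SO − ½·4·(Σα)² = (4/2)·11.7² = 273.78.
Deadweight loss = W^SO − W^NE = 156.745.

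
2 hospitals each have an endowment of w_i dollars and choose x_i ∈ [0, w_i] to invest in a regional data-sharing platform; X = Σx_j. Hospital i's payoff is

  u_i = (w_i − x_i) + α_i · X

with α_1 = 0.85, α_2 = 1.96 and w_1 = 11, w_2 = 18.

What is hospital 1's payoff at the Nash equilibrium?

26.3

∂u_i/∂x_i = α_i − 1, so hospital i contributes w_i if α_i > 1, else 0.
α_i > 1 for i ∈ {2}; NE contributions (0, 18), X = 18.
u_1 = (11 − 0) + 0.85·18 = 26.3.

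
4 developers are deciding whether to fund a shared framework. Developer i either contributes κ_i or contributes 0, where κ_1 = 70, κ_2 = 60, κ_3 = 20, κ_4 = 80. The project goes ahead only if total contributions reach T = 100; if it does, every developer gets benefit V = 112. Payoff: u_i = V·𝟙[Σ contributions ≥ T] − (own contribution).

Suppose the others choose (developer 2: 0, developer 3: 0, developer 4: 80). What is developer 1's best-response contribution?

Others' total = 80. Contributing 70 brings total to 150 ≥ 100: gain V − κ_1 = 42.
Best response: 70.

70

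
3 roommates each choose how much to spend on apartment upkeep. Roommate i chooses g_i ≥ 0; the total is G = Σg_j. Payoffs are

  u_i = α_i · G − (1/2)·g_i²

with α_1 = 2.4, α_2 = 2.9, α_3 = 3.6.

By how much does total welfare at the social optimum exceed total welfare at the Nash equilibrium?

53.17

Roommate i's FOC: ∂u_i/∂g_i = α_i − g_i = 0, so g_i* = α_i.
NE contributions = (2.4, 2.9, 3.6); G = 8.9.
W^NE = (Σα)·G − ½Σα_i² = 8.9² − ½·27.13 = 65.645.
Planner sets g_i = Σα_j = 8.9 for every i, so G^SO = 3·8.9 = 26.7.
W^SO = (Σα)·G^SO − ½·3·(Σα)² = (3/2)·8.9² = 118.815.
Deadweight loss = W^SO − W^NE = 53.17.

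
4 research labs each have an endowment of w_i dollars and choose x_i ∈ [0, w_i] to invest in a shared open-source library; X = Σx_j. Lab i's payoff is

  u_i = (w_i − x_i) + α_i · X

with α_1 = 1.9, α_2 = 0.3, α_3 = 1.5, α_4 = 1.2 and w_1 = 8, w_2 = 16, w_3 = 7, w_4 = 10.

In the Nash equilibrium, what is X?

25

∂u_i/∂x_i = α_i − 1, so lab i contributes w_i if α_i > 1, else 0.
α_i > 1 for i ∈ {1, 3, 4}; NE contributions (8, 0, 7, 10), X = 25.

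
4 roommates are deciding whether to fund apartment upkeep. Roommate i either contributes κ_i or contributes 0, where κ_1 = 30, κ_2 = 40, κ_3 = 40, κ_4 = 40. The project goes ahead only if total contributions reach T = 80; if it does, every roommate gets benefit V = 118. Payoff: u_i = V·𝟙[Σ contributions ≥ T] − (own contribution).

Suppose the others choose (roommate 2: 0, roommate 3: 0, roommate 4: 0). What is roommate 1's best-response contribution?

0

Others' total = 0. Even contributing 30 gives 30 < 80: no benefit either way.
Best response: 0.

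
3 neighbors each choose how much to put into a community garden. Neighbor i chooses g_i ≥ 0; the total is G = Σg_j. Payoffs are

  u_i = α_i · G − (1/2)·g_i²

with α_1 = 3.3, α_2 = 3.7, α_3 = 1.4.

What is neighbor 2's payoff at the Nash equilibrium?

Neighbor i's FOC: ∂u_i/∂g_i = α_i − g_i = 0, so g_i* = α_i.
NE contributions = (3.3, 3.7, 1.4); G = 8.4.
u_2 = α_2·G − ½·(g_2)² = 3.7·8.4 − ½·3.7² = 24.235.

24.235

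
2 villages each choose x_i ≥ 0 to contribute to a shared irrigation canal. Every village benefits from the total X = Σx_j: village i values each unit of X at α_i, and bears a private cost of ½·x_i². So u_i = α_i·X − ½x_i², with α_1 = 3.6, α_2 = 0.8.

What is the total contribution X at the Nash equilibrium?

4.4

Village i's FOC: ∂u_i/∂x_i = α_i − x_i = 0, so x_i* = α_i.
NE contributions = (3.6, 0.8); X = 4.4.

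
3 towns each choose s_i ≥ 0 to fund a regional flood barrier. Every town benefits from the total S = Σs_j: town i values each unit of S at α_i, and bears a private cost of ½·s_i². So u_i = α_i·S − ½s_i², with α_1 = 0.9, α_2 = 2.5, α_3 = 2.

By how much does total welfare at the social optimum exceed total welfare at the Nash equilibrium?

20.11

Town i's FOC: ∂u_i/∂s_i = α_i − s_i = 0, so s_i* = α_i.
NE contributions = (0.9, 2.5, 2); S = 5.4.
W^NE = (Σα)·S − ½Σα_i² = 5.4² − ½·11.06 = 23.63.
Planner sets s_i = Σα_j = 5.4 for every i, so S^SO = 3·5.4 = 16.2.
W^SO = (Σα)·S^SO − ½·3·(Σα)² = (3/2)·5.4² = 43.74.
Deadweight loss = W^SO − W^NE = 20.11.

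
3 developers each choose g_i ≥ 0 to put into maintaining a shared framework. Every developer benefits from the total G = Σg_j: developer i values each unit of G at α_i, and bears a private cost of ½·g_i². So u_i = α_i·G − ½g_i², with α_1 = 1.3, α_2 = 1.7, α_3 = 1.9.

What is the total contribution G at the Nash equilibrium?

4.9

Developer i's FOC: ∂u_i/∂g_i = α_i − g_i = 0, so g_i* = α_i.
NE contributions = (1.3, 1.7, 1.9); G = 4.9.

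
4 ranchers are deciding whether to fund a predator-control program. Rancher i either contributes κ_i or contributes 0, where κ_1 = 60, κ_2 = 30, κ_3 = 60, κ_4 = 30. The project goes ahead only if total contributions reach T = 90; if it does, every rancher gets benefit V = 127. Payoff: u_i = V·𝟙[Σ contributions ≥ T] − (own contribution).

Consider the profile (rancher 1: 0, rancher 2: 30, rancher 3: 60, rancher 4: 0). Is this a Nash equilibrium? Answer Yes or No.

Total = 90 ≥ 90: provided.
Rancher 1 (pledges 0, payoff 127): pledging 60 → total 150, payoff 67. No gain.
Rancher 2 (pledges 30, payoff 97): dropping to 0 → total 60, payoff 0. No gain.
Rancher 3 (pledges 60, payoff 67): dropping to 0 → total 30, payoff 0. No gain.
Rancher 4 (pledges 0, payoff 127): pledging 30 → total 120, payoff 97. No gain.

Yes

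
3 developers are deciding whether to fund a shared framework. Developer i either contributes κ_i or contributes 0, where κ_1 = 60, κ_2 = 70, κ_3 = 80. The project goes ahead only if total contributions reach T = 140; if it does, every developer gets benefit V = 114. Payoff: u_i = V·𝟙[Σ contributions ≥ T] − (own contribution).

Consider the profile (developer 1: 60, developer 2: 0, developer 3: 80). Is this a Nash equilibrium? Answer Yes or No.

Total = 140 ≥ 140: provided.
Developer 1 (pledges 60, payoff 54): dropping to 0 → total 80, payoff 0. No gain.
Developer 2 (pledges 0, payoff 114): pledging 70 → total 210, payoff 44. No gain.
Developer 3 (pledges 80, payoff 34): dropping to 0 → total 60, payoff 0. No gain.

Yes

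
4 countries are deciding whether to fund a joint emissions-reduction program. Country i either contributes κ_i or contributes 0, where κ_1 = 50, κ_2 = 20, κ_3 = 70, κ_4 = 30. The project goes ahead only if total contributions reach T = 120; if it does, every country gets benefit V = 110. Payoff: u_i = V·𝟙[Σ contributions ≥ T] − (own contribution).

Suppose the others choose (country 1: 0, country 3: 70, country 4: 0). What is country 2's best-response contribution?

Others' total = 70. Even contributing 20 gives 90 < 120: no benefit either way.
Best response: 0.

0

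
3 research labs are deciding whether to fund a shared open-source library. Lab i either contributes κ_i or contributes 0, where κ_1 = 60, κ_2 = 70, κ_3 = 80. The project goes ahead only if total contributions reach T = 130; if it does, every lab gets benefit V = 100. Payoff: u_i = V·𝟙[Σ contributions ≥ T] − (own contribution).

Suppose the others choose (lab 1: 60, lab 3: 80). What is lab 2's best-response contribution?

Others' total = 140 ≥ 130; contributing adds cost 70 for no extra benefit.
Best response: 0.

0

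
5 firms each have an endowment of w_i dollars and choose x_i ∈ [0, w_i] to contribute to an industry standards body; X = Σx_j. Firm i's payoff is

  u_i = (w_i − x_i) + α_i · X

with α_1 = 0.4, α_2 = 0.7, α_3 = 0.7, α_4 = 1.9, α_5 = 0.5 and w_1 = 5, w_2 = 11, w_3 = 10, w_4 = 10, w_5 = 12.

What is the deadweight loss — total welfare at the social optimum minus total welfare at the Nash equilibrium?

∂u_i/∂x_i = α_i − 1, so firm i contributes w_i if α_i > 1, else 0.
α_i > 1 for i ∈ {4}; NE contributions (0, 0, 0, 10, 0), X = 10.
W^NE = Σw_i − X^NE + (Σα_i)·X^NE = 48 + 3.2·10 = 80.
Planner: ∂(Σu_j)/∂x_i = Σα_j − 1 = 3.2 > 0, so everyone contributes w_i; X^SO = 48, W^SO = 48 + 3.2·48 = 201.6.
Deadweight loss = 121.6.

121.6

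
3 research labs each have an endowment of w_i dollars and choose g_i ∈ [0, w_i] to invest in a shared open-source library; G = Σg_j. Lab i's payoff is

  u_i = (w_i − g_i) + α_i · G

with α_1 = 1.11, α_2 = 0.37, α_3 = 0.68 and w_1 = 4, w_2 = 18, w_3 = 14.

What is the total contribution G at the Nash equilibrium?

4

∂u_i/∂g_i = α_i − 1, so lab i contributes w_i if α_i > 1, else 0.
α_i > 1 for i ∈ {1}; NE contributions (4, 0, 0), G = 4.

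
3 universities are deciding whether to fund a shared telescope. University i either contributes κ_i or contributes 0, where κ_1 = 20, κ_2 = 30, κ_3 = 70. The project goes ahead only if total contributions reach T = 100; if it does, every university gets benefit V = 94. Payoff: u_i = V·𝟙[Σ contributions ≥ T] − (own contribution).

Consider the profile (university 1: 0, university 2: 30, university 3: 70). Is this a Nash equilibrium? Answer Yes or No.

Yes

Total = 100 ≥ 100: provided.
University 1 (pledges 0, payoff 94): pledging 20 → total 120, payoff 74. No gain.
University 2 (pledges 30, payoff 64): dropping to 0 → total 70, payoff 0. No gain.
University 3 (pledges 70, payoff 24): dropping to 0 → total 30, payoff 0. No gain.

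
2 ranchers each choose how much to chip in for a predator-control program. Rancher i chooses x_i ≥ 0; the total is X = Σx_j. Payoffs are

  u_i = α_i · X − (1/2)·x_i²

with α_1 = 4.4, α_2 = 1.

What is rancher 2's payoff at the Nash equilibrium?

4.9

Rancher i's FOC: ∂u_i/∂x_i = α_i − x_i = 0, so x_i* = α_i.
NE contributions = (4.4, 1); X = 5.4.
u_2 = α_2·X − ½·(x_2)² = 1·5.4 − ½·1² = 4.9.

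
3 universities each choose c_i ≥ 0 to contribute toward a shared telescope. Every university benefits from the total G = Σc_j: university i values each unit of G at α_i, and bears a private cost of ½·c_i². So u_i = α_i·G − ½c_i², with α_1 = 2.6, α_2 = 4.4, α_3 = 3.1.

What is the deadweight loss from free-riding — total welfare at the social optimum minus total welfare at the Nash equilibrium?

68.87

University i's FOC: ∂u_i/∂c_i = α_i − c_i = 0, so c_i* = α_i.
NE contributions = (2.6, 4.4, 3.1); G = 10.1.
W^NE = (Σα)·G − ½Σα_i² = 10.1² − ½·35.73 = 84.145.
Planner sets c_i = Σα_j = 10.1 for every i, so G^SO = 3·10.1 = 30.3.
W^SO = (Σα)·G^SO − ½·3·(Σα)² = (3/2)·10.1² = 153.015.
Deadweight loss = W^SO − W^NE = 68.87.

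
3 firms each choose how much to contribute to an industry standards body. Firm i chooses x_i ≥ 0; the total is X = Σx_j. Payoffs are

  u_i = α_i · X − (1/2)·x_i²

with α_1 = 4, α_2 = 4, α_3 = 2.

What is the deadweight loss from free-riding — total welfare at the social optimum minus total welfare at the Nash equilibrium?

68

Firm i's FOC: ∂u_i/∂x_i = α_i − x_i = 0, so x_i* = α_i.
NE contributions = (4, 4, 2); X = 10.
W^NE = (Σα)·X − ½Σα_i² = 10² − ½·36 = 82.
Planner sets x_i = Σα_j = 10 for every i, so X^SO = 3·10 = 30.
W^SO = (Σα)·X^SO − ½·3·(Σα)² = (3/2)·10² = 150.
Deadweight loss = W^SO − W^NE = 68.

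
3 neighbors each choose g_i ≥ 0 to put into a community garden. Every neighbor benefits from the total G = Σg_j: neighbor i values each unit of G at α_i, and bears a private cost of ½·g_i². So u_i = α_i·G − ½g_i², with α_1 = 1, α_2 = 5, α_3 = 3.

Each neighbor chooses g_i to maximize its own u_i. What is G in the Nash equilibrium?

Neighbor i's FOC: ∂u_i/∂g_i = α_i − g_i = 0, so g_i* = α_i.
NE contributions = (1, 5, 3); G = 9.

9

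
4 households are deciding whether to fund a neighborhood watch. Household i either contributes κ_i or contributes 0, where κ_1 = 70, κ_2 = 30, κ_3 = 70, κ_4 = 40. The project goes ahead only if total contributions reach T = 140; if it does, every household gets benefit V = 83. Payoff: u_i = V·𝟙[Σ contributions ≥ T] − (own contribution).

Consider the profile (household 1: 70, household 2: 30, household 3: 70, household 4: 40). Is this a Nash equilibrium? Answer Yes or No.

Total = 210 ≥ 140: provided.
Household 1 (pledges 70, payoff 13): dropping to 0 → total 140, payoff 83. Profitable deviation.

No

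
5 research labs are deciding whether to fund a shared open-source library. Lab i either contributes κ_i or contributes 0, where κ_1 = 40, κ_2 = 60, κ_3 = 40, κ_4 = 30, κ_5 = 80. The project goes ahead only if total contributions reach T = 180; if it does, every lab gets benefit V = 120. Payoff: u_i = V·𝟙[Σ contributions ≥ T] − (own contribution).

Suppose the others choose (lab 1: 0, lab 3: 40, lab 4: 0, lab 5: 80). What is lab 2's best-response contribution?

Others' total = 120. Contributing 60 brings total to 180 ≥ 180: gain V − κ_2 = 60.
Best response: 60.

60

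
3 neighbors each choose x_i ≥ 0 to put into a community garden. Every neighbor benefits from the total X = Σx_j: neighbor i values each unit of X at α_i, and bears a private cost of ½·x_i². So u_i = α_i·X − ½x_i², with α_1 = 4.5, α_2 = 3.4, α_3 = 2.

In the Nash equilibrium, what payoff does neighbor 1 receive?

34.425

Neighbor i's FOC: ∂u_i/∂x_i = α_i − x_i = 0, so x_i* = α_i.
NE contributions = (4.5, 3.4, 2); X = 9.9.
u_1 = α_1·X − ½·(x_1)² = 4.5·9.9 − ½·4.5² = 34.425.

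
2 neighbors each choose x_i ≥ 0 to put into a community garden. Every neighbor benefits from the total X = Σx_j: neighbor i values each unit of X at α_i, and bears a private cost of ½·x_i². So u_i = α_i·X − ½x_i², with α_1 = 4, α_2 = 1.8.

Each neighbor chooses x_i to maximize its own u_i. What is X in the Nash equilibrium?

5.8

Neighbor i's FOC: ∂u_i/∂x_i = α_i − x_i = 0, so x_i* = α_i.
NE contributions = (4, 1.8); X = 5.8.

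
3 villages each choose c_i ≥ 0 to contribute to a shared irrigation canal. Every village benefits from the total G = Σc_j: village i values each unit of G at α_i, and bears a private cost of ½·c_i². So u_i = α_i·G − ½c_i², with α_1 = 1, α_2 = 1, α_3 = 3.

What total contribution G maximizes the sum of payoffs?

15

Planner FOC: ∂(Σu_j)/∂c_i = (Σα_j) − c_i = 0, so c_i^SO = Σα_j = 5 for every i; G^SO = 15.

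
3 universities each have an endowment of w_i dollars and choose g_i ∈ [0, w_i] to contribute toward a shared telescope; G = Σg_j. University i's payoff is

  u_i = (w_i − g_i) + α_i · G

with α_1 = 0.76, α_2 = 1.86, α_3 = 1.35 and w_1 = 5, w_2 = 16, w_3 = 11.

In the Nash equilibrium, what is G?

27

∂u_i/∂g_i = α_i − 1, so university i contributes w_i if α_i > 1, else 0.
α_i > 1 for i ∈ {2, 3}; NE contributions (0, 16, 11), G = 27.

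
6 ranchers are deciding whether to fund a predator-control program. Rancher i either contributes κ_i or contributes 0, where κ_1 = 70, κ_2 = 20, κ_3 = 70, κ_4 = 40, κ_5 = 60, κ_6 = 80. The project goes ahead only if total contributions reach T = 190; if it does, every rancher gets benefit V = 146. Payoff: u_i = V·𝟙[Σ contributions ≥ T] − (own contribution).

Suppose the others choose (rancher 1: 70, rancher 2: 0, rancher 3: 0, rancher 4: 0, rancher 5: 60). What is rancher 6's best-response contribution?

80

Others' total = 130. Contributing 80 brings total to 210 ≥ 190: gain V − κ_6 = 66.
Best response: 80.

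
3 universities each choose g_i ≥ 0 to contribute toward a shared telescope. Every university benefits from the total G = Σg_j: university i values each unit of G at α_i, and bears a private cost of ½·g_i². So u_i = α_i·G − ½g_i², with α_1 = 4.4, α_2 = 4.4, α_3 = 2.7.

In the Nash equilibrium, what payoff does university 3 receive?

27.405

University i's FOC: ∂u_i/∂g_i = α_i − g_i = 0, so g_i* = α_i.
NE contributions = (4.4, 4.4, 2.7); G = 11.5.
u_3 = α_3·G − ½·(g_3)² = 2.7·11.5 − ½·2.7² = 27.405.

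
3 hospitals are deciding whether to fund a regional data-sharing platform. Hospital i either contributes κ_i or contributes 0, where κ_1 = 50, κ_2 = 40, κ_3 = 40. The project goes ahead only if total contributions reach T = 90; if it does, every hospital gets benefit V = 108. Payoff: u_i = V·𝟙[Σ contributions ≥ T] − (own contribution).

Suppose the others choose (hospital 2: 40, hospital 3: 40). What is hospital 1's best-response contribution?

50

Others' total = 80. Contributing 50 brings total to 130 ≥ 90: gain V − κ_1 = 58.
Best response: 50.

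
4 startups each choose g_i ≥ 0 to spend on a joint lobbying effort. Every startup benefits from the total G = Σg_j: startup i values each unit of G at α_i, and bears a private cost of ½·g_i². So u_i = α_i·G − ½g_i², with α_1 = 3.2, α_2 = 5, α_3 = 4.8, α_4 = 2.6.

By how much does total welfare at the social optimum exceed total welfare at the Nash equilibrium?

275.88

Startup i's FOC: ∂u_i/∂g_i = α_i − g_i = 0, so g_i* = α_i.
NE contributions = (3.2, 5, 4.8, 2.6); G = 15.6.
W^NE = (Σα)·G − ½Σα_i² = 15.6² − ½·65.04 = 210.84.
Planner sets g_i = Σα_j = 15.6 for every i, so G^SO = 4·15.6 = 62.4.
W^SO = (Σα)·G^SO − ½·4·(Σα)² = (4/2)·15.6² = 486.72.
Deadweight loss = W^SO − W^NE = 275.88.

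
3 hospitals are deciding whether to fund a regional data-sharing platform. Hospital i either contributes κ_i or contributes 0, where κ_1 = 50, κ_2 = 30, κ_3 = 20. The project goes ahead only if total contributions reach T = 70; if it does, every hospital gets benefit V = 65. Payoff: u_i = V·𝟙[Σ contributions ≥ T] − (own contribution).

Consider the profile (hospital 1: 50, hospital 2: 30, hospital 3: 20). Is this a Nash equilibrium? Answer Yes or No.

Total = 100 ≥ 70: provided.
Hospital 1 (pledges 50, payoff 15): dropping to 0 → total 50, payoff 0. No gain.
Hospital 2 (pledges 30, payoff 35): dropping to 0 → total 70, payoff 65. Profitable deviation.

No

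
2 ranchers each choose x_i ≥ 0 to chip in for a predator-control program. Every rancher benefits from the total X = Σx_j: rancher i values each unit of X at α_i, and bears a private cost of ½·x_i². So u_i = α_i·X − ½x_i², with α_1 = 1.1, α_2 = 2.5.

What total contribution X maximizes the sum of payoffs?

7.2

Planner FOC: ∂(Σu_j)/∂x_i = (Σα_j) − x_i = 0, so x_i^SO = Σα_j = 3.6 for every i; X^SO = 7.2.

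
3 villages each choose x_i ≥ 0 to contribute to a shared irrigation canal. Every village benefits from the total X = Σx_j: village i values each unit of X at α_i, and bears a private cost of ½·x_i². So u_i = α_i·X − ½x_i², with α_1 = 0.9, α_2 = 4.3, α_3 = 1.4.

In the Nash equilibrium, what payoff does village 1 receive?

5.535

Village i's FOC: ∂u_i/∂x_i = α_i − x_i = 0, so x_i* = α_i.
NE contributions = (0.9, 4.3, 1.4); X = 6.6.
u_1 = α_1·X − ½·(x_1)² = 0.9·6.6 − ½·0.9² = 5.535.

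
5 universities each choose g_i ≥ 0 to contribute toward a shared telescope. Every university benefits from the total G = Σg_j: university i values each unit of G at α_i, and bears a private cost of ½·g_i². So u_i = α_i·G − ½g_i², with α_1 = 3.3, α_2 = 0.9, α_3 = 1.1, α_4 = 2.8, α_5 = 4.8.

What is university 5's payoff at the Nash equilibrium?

University i's FOC: ∂u_i/∂g_i = α_i − g_i = 0, so g_i* = α_i.
NE contributions = (3.3, 0.9, 1.1, 2.8, 4.8); G = 12.9.
u_5 = α_5·G − ½·(g_5)² = 4.8·12.9 − ½·4.8² = 50.4.

50.4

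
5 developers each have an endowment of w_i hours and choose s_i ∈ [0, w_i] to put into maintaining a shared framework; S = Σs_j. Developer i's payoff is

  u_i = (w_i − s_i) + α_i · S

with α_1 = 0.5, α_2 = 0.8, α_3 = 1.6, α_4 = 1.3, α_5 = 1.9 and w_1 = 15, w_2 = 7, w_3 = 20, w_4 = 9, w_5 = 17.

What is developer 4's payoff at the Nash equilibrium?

59.8

∂u_i/∂s_i = α_i − 1, so developer i contributes w_i if α_i > 1, else 0.
α_i > 1 for i ∈ {3, 4, 5}; NE contributions (0, 0, 20, 9, 17), S = 46.
u_4 = (9 − 9) + 1.3·46 = 59.8.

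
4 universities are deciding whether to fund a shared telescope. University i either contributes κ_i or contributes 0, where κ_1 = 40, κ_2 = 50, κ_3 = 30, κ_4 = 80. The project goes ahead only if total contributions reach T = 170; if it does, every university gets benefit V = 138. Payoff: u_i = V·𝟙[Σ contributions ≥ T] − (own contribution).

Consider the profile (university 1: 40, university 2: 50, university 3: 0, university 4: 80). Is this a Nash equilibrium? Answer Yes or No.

Yes

Total = 170 ≥ 170: provided.
University 1 (pledges 40, payoff 98): dropping to 0 → total 130, payoff 0. No gain.
University 2 (pledges 50, payoff 88): dropping to 0 → total 120, payoff 0. No gain.
University 3 (pledges 0, payoff 138): pledging 30 → total 200, payoff 108. No gain.
University 4 (pledges 80, payoff 58): dropping to 0 → total 90, payoff 0. No gain.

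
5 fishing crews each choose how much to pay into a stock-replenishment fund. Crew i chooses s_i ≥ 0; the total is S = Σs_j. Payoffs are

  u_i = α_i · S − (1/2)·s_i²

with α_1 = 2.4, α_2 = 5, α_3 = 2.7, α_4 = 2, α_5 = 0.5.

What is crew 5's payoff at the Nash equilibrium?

Crew i's FOC: ∂u_i/∂s_i = α_i − s_i = 0, so s_i* = α_i.
NE contributions = (2.4, 5, 2.7, 2, 0.5); S = 12.6.
u_5 = α_5·S − ½·(s_5)² = 0.5·12.6 − ½·0.5² = 6.175.

6.175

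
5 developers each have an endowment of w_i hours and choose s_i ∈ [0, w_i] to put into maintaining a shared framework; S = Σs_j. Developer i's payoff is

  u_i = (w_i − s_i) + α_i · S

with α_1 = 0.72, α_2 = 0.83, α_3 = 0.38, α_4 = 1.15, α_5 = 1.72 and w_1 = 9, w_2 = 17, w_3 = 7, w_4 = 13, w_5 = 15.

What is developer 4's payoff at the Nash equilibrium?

32.2

∂u_i/∂s_i = α_i − 1, so developer i contributes w_i if α_i > 1, else 0.
α_i > 1 for i ∈ {4, 5}; NE contributions (0, 0, 0, 13, 15), S = 28.
u_4 = (13 − 13) + 1.15·28 = 32.2.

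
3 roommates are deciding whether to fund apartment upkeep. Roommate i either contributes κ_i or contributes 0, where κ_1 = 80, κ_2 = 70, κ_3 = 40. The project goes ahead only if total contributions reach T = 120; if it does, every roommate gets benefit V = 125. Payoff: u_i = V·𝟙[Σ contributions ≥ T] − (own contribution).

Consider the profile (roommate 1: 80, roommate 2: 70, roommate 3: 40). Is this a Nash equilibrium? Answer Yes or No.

Total = 190 ≥ 120: provided.
Roommate 1 (pledges 80, payoff 45): dropping to 0 → total 110, payoff 0. No gain.
Roommate 2 (pledges 70, payoff 55): dropping to 0 → total 120, payoff 125. Profitable deviation.

No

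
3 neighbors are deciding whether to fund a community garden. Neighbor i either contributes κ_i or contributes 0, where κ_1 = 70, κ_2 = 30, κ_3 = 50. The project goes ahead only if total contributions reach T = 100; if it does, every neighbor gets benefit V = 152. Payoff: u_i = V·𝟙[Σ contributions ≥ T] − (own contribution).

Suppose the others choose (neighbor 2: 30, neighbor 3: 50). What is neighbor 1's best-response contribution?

Others' total = 80. Contributing 70 brings total to 150 ≥ 100: gain V − κ_1 = 82.
Best response: 70.

70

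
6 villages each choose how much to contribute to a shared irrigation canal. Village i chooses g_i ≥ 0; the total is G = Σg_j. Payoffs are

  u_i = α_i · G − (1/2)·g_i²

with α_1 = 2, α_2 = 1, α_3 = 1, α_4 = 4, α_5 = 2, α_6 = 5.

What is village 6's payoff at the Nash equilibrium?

Village i's FOC: ∂u_i/∂g_i = α_i − g_i = 0, so g_i* = α_i.
NE contributions = (2, 1, 1, 4, 2, 5); G = 15.
u_6 = α_6·G − ½·(g_6)² = 5·15 − ½·5² = 62.5.

62.5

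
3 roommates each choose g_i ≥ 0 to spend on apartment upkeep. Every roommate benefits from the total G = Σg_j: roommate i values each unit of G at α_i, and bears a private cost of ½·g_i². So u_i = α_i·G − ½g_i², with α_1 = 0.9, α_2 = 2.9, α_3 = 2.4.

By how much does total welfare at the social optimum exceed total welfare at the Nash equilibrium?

Roommate i's FOC: ∂u_i/∂g_i = α_i − g_i = 0, so g_i* = α_i.
NE contributions = (0.9, 2.9, 2.4); G = 6.2.
W^NE = (Σα)·G − ½Σα_i² = 6.2² − ½·14.98 = 30.95.
Planner sets g_i = Σα_j = 6.2 for every i, so G^SO = 3·6.2 = 18.6.
W^SO = (Σα)·G^SO − ½·3·(Σα)² = (3/2)·6.2² = 57.66.
Deadweight loss = W^SO − W^NE = 26.71.

26.71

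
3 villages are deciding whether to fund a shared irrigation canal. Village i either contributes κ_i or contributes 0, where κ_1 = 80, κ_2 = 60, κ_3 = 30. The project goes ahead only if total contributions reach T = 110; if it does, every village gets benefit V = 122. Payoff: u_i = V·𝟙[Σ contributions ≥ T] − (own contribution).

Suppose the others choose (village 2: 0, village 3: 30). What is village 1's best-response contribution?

Others' total = 30. Contributing 80 brings total to 110 ≥ 110: gain V − κ_1 = 42.
Best response: 80.

80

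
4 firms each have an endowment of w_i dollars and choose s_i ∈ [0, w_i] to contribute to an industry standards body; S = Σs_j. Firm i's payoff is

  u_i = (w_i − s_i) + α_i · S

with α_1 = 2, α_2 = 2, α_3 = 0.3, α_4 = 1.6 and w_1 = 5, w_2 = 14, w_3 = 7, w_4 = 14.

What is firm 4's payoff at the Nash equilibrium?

52.8

∂u_i/∂s_i = α_i − 1, so firm i contributes w_i if α_i > 1, else 0.
α_i > 1 for i ∈ {1, 2, 4}; NE contributions (5, 14, 0, 14), S = 33.
u_4 = (14 − 14) + 1.6·33 = 52.8.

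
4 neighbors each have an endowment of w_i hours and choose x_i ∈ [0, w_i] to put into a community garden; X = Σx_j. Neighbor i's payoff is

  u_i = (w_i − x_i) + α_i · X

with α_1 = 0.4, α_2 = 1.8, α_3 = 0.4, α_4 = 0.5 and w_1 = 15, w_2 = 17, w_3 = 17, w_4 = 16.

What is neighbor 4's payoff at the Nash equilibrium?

∂u_i/∂x_i = α_i − 1, so neighbor i contributes w_i if α_i > 1, else 0.
α_i > 1 for i ∈ {2}; NE contributions (0, 17, 0, 0), X = 17.
u_4 = (16 − 0) + 0.5·17 = 24.5.

24.5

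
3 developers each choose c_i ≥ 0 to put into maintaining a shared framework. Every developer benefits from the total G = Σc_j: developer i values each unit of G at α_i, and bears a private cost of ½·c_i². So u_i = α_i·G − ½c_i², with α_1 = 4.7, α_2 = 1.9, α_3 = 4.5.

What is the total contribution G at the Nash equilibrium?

11.1

Developer i's FOC: ∂u_i/∂c_i = α_i − c_i = 0, so c_i* = α_i.
NE contributions = (4.7, 1.9, 4.5); G = 11.1.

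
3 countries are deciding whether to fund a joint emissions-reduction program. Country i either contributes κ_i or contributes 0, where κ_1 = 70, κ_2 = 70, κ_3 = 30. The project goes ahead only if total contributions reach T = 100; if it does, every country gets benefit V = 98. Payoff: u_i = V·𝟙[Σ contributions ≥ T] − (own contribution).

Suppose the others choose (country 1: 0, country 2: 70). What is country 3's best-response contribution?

Others' total = 70. Contributing 30 brings total to 100 ≥ 100: gain V − κ_3 = 68.
Best response: 30.

30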